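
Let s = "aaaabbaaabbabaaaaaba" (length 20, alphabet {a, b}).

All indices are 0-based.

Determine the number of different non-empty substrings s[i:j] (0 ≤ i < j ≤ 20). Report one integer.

rank→(start, suffix):
  0 → (19, 'a')
  1 → (13, 'aaaaaba')
  2 → (14, 'aaaaba')
  3 → (0, 'aaaabbaaabbabaaaaaba')
  4 → (15, 'aaaba')
  5 → (1, 'aaabbaaabbabaaaaaba')
  6 → (6, 'aaabbabaaaaaba')
  7 → (16, 'aaba')
  8 → (2, 'aabbaaabbabaaaaaba')
  9 → (7, 'aabbabaaaaaba')
  10 → (17, 'aba')
  11 → (11, 'abaaaaaba')
  12 → (3, 'abbaaabbabaaaaaba')
  13 → (8, 'abbabaaaaaba')
  14 → (18, 'ba')
  15 → (12, 'baaaaaba')
  16 → (5, 'baaabbabaaaaaba')
  17 → (10, 'babaaaaaba')
  18 → (4, 'bbaaabbabaaaaaba')
  19 → (9, 'bbabaaaaaba')

SA = [19, 13, 14, 0, 15, 1, 6, 16, 2, 7, 17, 11, 3, 8, 18, 12, 5, 10, 4, 9]
i: (SA[i-1],SA[i]) lcp shared
  1: (19,13) 1 'a'
  2: (13,14) 4 'aaaa'
  3: (14,0) 5 'aaaab'
  4: (0,15) 3 'aaa'
  5: (15,1) 4 'aaab'
  6: (1,6) 6 'aaabba'
  7: (6,16) 2 'aa'
  8: (16,2) 3 'aab'
  9: (2,7) 5 'aabba'
  10: (7,17) 1 'a'
  11: (17,11) 3 'aba'
  12: (11,3) 2 'ab'
  13: (3,8) 4 'abba'
  14: (8,18) 0 ''
  15: (18,12) 2 'ba'
  16: (12,5) 4 'baaa'
  17: (5,10) 2 'ba'
  18: (10,4) 1 'b'
  19: (4,9) 3 'bba'

n(n+1)/2 = 20·21/2 = 210
Σ LCP = 0 + 1 + 4 + 5 + 3 + 4 + 6 + 2 + 3 + 5 + 1 + 3 + 2 + 4 + 0 + 2 + 4 + 2 + 1 + 3 = 55
distinct = 210 − 55 = 155

155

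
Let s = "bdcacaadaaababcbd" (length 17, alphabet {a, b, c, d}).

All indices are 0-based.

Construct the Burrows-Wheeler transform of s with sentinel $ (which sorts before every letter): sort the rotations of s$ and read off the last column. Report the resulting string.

rank  rotation            last
    0  $bdcacaadaaababcbd  d
    1  aaababcbd$bdcacaad  d
    2  aababcbd$bdcacaada  a
    3  aadaaababcbd$bdcac  c
    4  ababcbd$bdcacaadaa  a
    5  abcbd$bdcacaadaaab  b
    6  acaadaaababcbd$bdc  c
    7  adaaababcbd$bdcaca  a
    8  babcbd$bdcacaadaaa  a
    9  bcbd$bdcacaadaaaba  a
   10  bd$bdcacaadaaababc  c
   11  bdcacaadaaababcbd$  $
   12  caadaaababcbd$bdca  a
   13  cacaadaaababcbd$bd  d
   14  cbd$bdcacaadaaabab  b
   15  d$bdcacaadaaababcb  b
   16  daaababcbd$bdcacaa  a
   17  dcacaadaaababcbd$b  b

ddacabcaaac$adbbab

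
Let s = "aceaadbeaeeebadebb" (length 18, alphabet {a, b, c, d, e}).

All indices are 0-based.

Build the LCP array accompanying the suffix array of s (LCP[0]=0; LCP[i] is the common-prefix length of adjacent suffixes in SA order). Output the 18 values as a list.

rank | idx | suffix
   0 |   3 | aadbeaeeebadebb
   1 |   0 | aceaadbeaeeebadebb
   2 |   4 | adbeaeeebadebb
   3 |  13 | adebb
   4 |   8 | aeeebadebb
   5 |  17 | b
   6 |  12 | badebb
   7 |  16 | bb
   8 |   6 | beaeeebadebb
   9 |   1 | ceaadbeaeeebadebb
  10 |   5 | dbeaeeebadebb
  11 |  14 | debb
  12 |   2 | eaadbeaeeebadebb
  13 |   7 | eaeeebadebb
  14 |  11 | ebadebb
  15 |  15 | ebb
  16 |  10 | eebadebb
  17 |   9 | eeebadebb

SA = [3, 0, 4, 13, 8, 17, 12, 16, 6, 1, 5, 14, 2, 7, 11, 15, 10, 9]
[i] adj suffixes → lcp
  [1] 3/0 → 1 ('a')
  [2] 0/4 → 1 ('a')
  [3] 4/13 → 2 ('ad')
  [4] 13/8 → 1 ('a')
  [5] 8/17 → 0 ('')
  [6] 17/12 → 1 ('b')
  [7] 12/16 → 1 ('b')
  [8] 16/6 → 1 ('b')
  [9] 6/1 → 0 ('')
  [10] 1/5 → 0 ('')
  [11] 5/14 → 1 ('d')
  [12] 14/2 → 0 ('')
  [13] 2/7 → 2 ('ea')
  [14] 7/11 → 1 ('e')
  [15] 11/15 → 2 ('eb')
  [16] 15/10 → 1 ('e')
  [17] 10/9 → 2 ('ee')

[0, 1, 1, 2, 1, 0, 1, 1, 1, 0, 0, 1, 0, 2, 1, 2, 1, 2]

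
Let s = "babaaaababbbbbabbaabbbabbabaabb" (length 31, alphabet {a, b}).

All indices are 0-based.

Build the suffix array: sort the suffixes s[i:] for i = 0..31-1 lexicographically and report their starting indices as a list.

rank | idx | suffix
   0 |   3 | aaaababbbbbabbaabbbabbabaabb
   1 |   4 | aaababbbbbabbaabbbabbabaabb
   2 |   5 | aababbbbbabbaabbbabbabaabb
   3 |  27 | aabb
   4 |  17 | aabbbabbabaabb
   5 |   1 | abaaaababbbbbabbaabbbabbabaabb
   6 |  25 | abaabb
   7 |   6 | ababbbbbabbaabbbabbabaabb
   8 |  28 | abb
   9 |  14 | abbaabbbabbabaabb
  10 |  22 | abbabaabb
  11 |  18 | abbbabbabaabb
  12 |   8 | abbbbbabbaabbbabbabaabb
  13 |  30 | b
  14 |   2 | baaaababbbbbabbaabbbabbabaabb
  15 |  26 | baabb
  16 |  16 | baabbbabbabaabb
  17 |   0 | babaaaababbbbbabbaabbbabbabaabb
  18 |  24 | babaabb
  19 |  13 | babbaabbbabbabaabb
  20 |  21 | babbabaabb
  21 |   7 | babbbbbabbaabbbabbabaabb
  22 |  29 | bb
  23 |  15 | bbaabbbabbabaabb
  24 |  23 | bbabaabb
  25 |  12 | bbabbaabbbabbabaabb
  26 |  20 | bbabbabaabb
  27 |  11 | bbbabbaabbbabbabaabb
  28 |  19 | bbbabbabaabb
  29 |  10 | bbbbabbaabbbabbabaabb
  30 |   9 | bbbbbabbaabbbabbabaabb

[3, 4, 5, 27, 17, 1, 25, 6, 28, 14, 22, 18, 8, 30, 2, 26, 16, 0, 24, 13, 21, 7, 29, 15, 23, 12, 20, 11, 19, 10, 9]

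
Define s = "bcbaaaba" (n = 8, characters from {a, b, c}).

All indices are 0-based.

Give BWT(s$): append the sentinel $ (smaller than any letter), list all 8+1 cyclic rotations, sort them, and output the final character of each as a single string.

abbaaac$b

rank  rotation   last
    0  $bcbaaaba  a
    1  a$bcbaaab  b
    2  aaaba$bcb  b
    3  aaba$bcba  a
    4  aba$bcbaa  a
    5  ba$bcbaaa  a
    6  baaaba$bc  c
    7  bcbaaaba$  $
    8  cbaaaba$b  b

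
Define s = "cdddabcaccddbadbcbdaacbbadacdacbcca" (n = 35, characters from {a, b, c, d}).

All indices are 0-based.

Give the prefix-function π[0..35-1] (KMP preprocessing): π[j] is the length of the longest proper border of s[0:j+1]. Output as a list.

[0, 0, 0, 0, 0, 0, 1, 0, 1, 1, 2, 3, 0, 0, 0, 0, 1, 0, 0, 0, 0, 1, 0, 0, 0, 0, 0, 1, 2, 0, 1, 0, 1, 1, 0]

π[0] = 0
j=1 s[j]='d': π[1]=0 (border '')
j=2 s[j]='d': π[2]=0 (border '')
j=3 s[j]='d': π[3]=0 (border '')
j=4 s[j]='a': π[4]=0 (border '')
j=5 s[j]='b': π[5]=0 (border '')
j=6 s[j]='c': π[6]=1 (border 'c')
j=7 s[j]='a': k: 1→0; π[7]=0 (border '')
j=8 s[j]='c': π[8]=1 (border 'c')
j=9 s[j]='c': k: 1→0; π[9]=1 (border 'c')
j=10 s[j]='d': π[10]=2 (border 'cd')
j=11 s[j]='d': π[11]=3 (border 'cdd')
j=12 s[j]='b': k: 3→0; π[12]=0 (border '')
j=13 s[j]='a': π[13]=0 (border '')
j=14 s[j]='d': π[14]=0 (border '')
j=15 s[j]='b': π[15]=0 (border '')
j=16 s[j]='c': π[16]=1 (border 'c')
j=17 s[j]='b': k: 1→0; π[17]=0 (border '')
j=18 s[j]='d': π[18]=0 (border '')
j=19 s[j]='a': π[19]=0 (border '')
j=20 s[j]='a': π[20]=0 (border '')
j=21 s[j]='c': π[21]=1 (border 'c')
j=22 s[j]='b': k: 1→0; π[22]=0 (border '')
j=23 s[j]='b': π[23]=0 (border '')
j=24 s[j]='a': π[24]=0 (border '')
j=25 s[j]='d': π[25]=0 (border '')
j=26 s[j]='a': π[26]=0 (border '')
j=27 s[j]='c': π[27]=1 (border 'c')
j=28 s[j]='d': π[28]=2 (border 'cd')
j=29 s[j]='a': k: 2→0; π[29]=0 (border '')
j=30 s[j]='c': π[30]=1 (border 'c')
j=31 s[j]='b': k: 1→0; π[31]=0 (border '')
j=32 s[j]='c': π[32]=1 (border 'c')
j=33 s[j]='c': k: 1→0; π[33]=1 (border 'c')
j=34 s[j]='a': k: 1→0; π[34]=0 (border '')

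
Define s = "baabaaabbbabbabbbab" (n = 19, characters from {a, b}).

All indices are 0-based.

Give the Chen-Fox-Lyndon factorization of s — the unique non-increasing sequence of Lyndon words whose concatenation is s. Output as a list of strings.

["b", "aab", "aaabbbabbabbbab"]

emit factor 1: 'b' (i=0, period=1)
emit factor 2: 'aab' (i=1, period=3)
emit factor 3: 'aaabbbabbabbbab' (i=4, period=15)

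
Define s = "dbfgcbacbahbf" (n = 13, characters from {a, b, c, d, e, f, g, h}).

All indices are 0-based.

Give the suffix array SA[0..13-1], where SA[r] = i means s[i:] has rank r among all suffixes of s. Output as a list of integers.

[6, 9, 5, 8, 11, 1, 4, 7, 0, 12, 2, 3, 10]

rank→(start, suffix):
  0 → (6, 'acbahbf')
  1 → (9, 'ahbf')
  2 → (5, 'bacbahbf')
  3 → (8, 'bahbf')
  4 → (11, 'bf')
  5 → (1, 'bfgcbacbahbf')
  6 → (4, 'cbacbahbf')
  7 → (7, 'cbahbf')
  8 → (0, 'dbfgcbacbahbf')
  9 → (12, 'f')
  10 → (2, 'fgcbacbahbf')
  11 → (3, 'gcbacbahbf')
  12 → (10, 'hbf')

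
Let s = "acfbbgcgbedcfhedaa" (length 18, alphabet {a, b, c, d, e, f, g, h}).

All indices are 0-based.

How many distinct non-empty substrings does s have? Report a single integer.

159

rank→(start, suffix):
  0 → (17, 'a')
  1 → (16, 'aa')
  2 → (0, 'acfbbgcgbedcfhedaa')
  3 → (3, 'bbgcgbedcfhedaa')
  4 → (8, 'bedcfhedaa')
  5 → (4, 'bgcgbedcfhedaa')
  6 → (1, 'cfbbgcgbedcfhedaa')
  7 → (11, 'cfhedaa')
  8 → (6, 'cgbedcfhedaa')
  9 → (15, 'daa')
  10 → (10, 'dcfhedaa')
  11 → (14, 'edaa')
  12 → (9, 'edcfhedaa')
  13 → (2, 'fbbgcgbedcfhedaa')
  14 → (12, 'fhedaa')
  15 → (7, 'gbedcfhedaa')
  16 → (5, 'gcgbedcfhedaa')
  17 → (13, 'hedaa')

SA = [17, 16, 0, 3, 8, 4, 1, 11, 6, 15, 10, 14, 9, 2, 12, 7, 5, 13]
i: (SA[i-1],SA[i]) lcp shared
  1: (17,16) 1 'a'
  2: (16,0) 1 'a'
  3: (0,3) 0 ''
  4: (3,8) 1 'b'
  5: (8,4) 1 'b'
  6: (4,1) 0 ''
  7: (1,11) 2 'cf'
  8: (11,6) 1 'c'
  9: (6,15) 0 ''
  10: (15,10) 1 'd'
  11: (10,14) 0 ''
  12: (14,9) 2 'ed'
  13: (9,2) 0 ''
  14: (2,12) 1 'f'
  15: (12,7) 0 ''
  16: (7,5) 1 'g'
  17: (5,13) 0 ''

n(n+1)/2 = 18·19/2 = 171
Σ LCP = 0 + 1 + 1 + 0 + 1 + 1 + 0 + 2 + 1 + 0 + 1 + 0 + 2 + 0 + 1 + 0 + 1 + 0 = 12
distinct = 171 − 12 = 159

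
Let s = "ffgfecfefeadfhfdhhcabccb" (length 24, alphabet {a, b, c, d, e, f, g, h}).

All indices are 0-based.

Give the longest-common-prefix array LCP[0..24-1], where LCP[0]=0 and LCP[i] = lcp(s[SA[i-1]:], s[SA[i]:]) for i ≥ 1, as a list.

[0, 1, 0, 1, 0, 1, 1, 1, 0, 1, 0, 1, 1, 0, 1, 2, 2, 1, 1, 1, 0, 0, 1, 1]

rank | idx | suffix
   0 |  19 | abccb
   1 |  10 | adfhfdhhcabccb
   2 |  23 | b
   3 |  20 | bccb
   4 |  18 | cabccb
   5 |  22 | cb
   6 |  21 | ccb
   7 |   5 | cfefeadfhfdhhcabccb
   8 |  11 | dfhfdhhcabccb
   9 |  15 | dhhcabccb
  10 |   9 | eadfhfdhhcabccb
  11 |   4 | ecfefeadfhfdhhcabccb
  12 |   7 | efeadfhfdhhcabccb
  13 |  14 | fdhhcabccb
  14 |   8 | feadfhfdhhcabccb
  15 |   3 | fecfefeadfhfdhhcabccb
  16 |   6 | fefeadfhfdhhcabccb
  17 |   0 | ffgfecfefeadfhfdhhcabccb
  18 |   1 | fgfecfefeadfhfdhhcabccb
  19 |  12 | fhfdhhcabccb
  20 |   2 | gfecfefeadfhfdhhcabccb
  21 |  17 | hcabccb
  22 |  13 | hfdhhcabccb
  23 |  16 | hhcabccb

SA = [19, 10, 23, 20, 18, 22, 21, 5, 11, 15, 9, 4, 7, 14, 8, 3, 6, 0, 1, 12, 2, 17, 13, 16]
[i] adj suffixes → lcp
  [1] 19/10 → 1 ('a')
  [2] 10/23 → 0 ('')
  [3] 23/20 → 1 ('b')
  [4] 20/18 → 0 ('')
  [5] 18/22 → 1 ('c')
  [6] 22/21 → 1 ('c')
  [7] 21/5 → 1 ('c')
  [8] 5/11 → 0 ('')
  [9] 11/15 → 1 ('d')
  [10] 15/9 → 0 ('')
  [11] 9/4 → 1 ('e')
  [12] 4/7 → 1 ('e')
  [13] 7/14 → 0 ('')
  [14] 14/8 → 1 ('f')
  [15] 8/3 → 2 ('fe')
  [16] 3/6 → 2 ('fe')
  [17] 6/0 → 1 ('f')
  [18] 0/1 → 1 ('f')
  [19] 1/12 → 1 ('f')
  [20] 12/2 → 0 ('')
  [21] 2/17 → 0 ('')
  [22] 17/13 → 1 ('h')
  [23] 13/16 → 1 ('h')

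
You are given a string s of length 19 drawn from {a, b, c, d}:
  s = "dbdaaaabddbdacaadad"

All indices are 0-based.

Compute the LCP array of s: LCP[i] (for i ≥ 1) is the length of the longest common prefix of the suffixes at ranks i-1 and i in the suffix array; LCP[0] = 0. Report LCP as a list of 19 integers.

sorted suffixes:
  #0 SA[0]=3  'aaaabddbdacaadad'
  #1 SA[1]=4  'aaabddbdacaadad'
  #2 SA[2]=5  'aabddbdacaadad'
  #3 SA[3]=14  'aadad'
  #4 SA[4]=6  'abddbdacaadad'
  #5 SA[5]=12  'acaadad'
  #6 SA[6]=17  'ad'
  #7 SA[7]=15  'adad'
  #8 SA[8]=1  'bdaaaabddbdacaadad'
  #9 SA[9]=10  'bdacaadad'
  #10 SA[10]=7  'bddbdacaadad'
  #11 SA[11]=13  'caadad'
  #12 SA[12]=18  'd'
  #13 SA[13]=2  'daaaabddbdacaadad'
  #14 SA[14]=11  'dacaadad'
  #15 SA[15]=16  'dad'
  #16 SA[16]=0  'dbdaaaabddbdacaadad'
  #17 SA[17]=9  'dbdacaadad'
  #18 SA[18]=8  'ddbdacaadad'

SA = [3, 4, 5, 14, 6, 12, 17, 15, 1, 10, 7, 13, 18, 2, 11, 16, 0, 9, 8]
[i] adj suffixes → lcp
  [1] 3/4 → 3 ('aaa')
  [2] 4/5 → 2 ('aa')
  [3] 5/14 → 2 ('aa')
  [4] 14/6 → 1 ('a')
  [5] 6/12 → 1 ('a')
  [6] 12/17 → 1 ('a')
  [7] 17/15 → 2 ('ad')
  [8] 15/1 → 0 ('')
  [9] 1/10 → 3 ('bda')
  [10] 10/7 → 2 ('bd')
  [11] 7/13 → 0 ('')
  [12] 13/18 → 0 ('')
  [13] 18/2 → 1 ('d')
  [14] 2/11 → 2 ('da')
  [15] 11/16 → 2 ('da')
  [16] 16/0 → 1 ('d')
  [17] 0/9 → 4 ('dbda')
  [18] 9/8 → 1 ('d')

[0, 3, 2, 2, 1, 1, 1, 2, 0, 3, 2, 0, 0, 1, 2, 2, 1, 4, 1]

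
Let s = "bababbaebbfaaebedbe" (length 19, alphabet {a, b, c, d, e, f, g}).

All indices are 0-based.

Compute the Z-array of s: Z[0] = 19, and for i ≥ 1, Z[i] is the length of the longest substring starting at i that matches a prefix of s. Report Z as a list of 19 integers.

Z[0]=19
i=1: outside box; Z[1]=0
i=2: outside box; Z[2]=3 scan→box=[2,5)
i=3: min(r-i=2, Z[1]=0)=0; Z[3]=0
i=4: min(r-i=1, Z[2]=3)=1; Z[4]=1
i=5: outside box; Z[5]=2 scan→box=[5,7)
i=6: min(r-i=1, Z[1]=0)=0; Z[6]=0
i=7: outside box; Z[7]=0
i=8: outside box; Z[8]=1 scan→box=[8,9)
i=9: outside box; Z[9]=1 scan→box=[9,10)
i=10: outside box; Z[10]=0
i=11: outside box; Z[11]=0
i=12: outside box; Z[12]=0
i=13: outside box; Z[13]=0
i=14: outside box; Z[14]=1 scan→box=[14,15)
i=15: outside box; Z[15]=0
i=16: outside box; Z[16]=0
i=17: outside box; Z[17]=1 scan→box=[17,18)
i=18: outside box; Z[18]=0

[19, 0, 3, 0, 1, 2, 0, 0, 1, 1, 0, 0, 0, 0, 1, 0, 0, 1, 0]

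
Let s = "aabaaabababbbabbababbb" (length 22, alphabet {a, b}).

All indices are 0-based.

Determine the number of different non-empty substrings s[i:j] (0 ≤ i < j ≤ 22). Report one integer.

rank→(start, suffix):
  0 → (3, 'aaabababbbabbababbb')
  1 → (0, 'aabaaabababbbabbababbb')
  2 → (4, 'aabababbbabbababbb')
  3 → (1, 'abaaabababbbabbababbb')
  4 → (5, 'abababbbabbababbb')
  5 → (16, 'ababbb')
  6 → (7, 'ababbbabbababbb')
  7 → (13, 'abbababbb')
  8 → (18, 'abbb')
  9 → (9, 'abbbabbababbb')
  10 → (21, 'b')
  11 → (2, 'baaabababbbabbababbb')
  12 → (15, 'bababbb')
  13 → (6, 'bababbbabbababbb')
  14 → (12, 'babbababbb')
  15 → (17, 'babbb')
  16 → (8, 'babbbabbababbb')
  17 → (20, 'bb')
  18 → (14, 'bbababbb')
  19 → (11, 'bbabbababbb')
  20 → (19, 'bbb')
  21 → (10, 'bbbabbababbb')

SA = [3, 0, 4, 1, 5, 16, 7, 13, 18, 9, 21, 2, 15, 6, 12, 17, 8, 20, 14, 11, 19, 10]
rank  pair      lcp
   1  s[3:],s[0:]  2  'aa'
   2  s[0:],s[4:]  4  'aaba'
   3  s[4:],s[1:]  1  'a'
   4  s[1:],s[5:]  3  'aba'
   5  s[5:],s[16:]  4  'abab'
   6  s[16:],s[7:]  6  'ababbb'
   7  s[7:],s[13:]  2  'ab'
   8  s[13:],s[18:]  3  'abb'
   9  s[18:],s[9:]  4  'abbb'
  10  s[9:],s[21:]  0  ''
  11  s[21:],s[2:]  1  'b'
  12  s[2:],s[15:]  2  'ba'
  13  s[15:],s[6:]  7  'bababbb'
  14  s[6:],s[12:]  3  'bab'
  15  s[12:],s[17:]  4  'babb'
  16  s[17:],s[8:]  5  'babbb'
  17  s[8:],s[20:]  1  'b'
  18  s[20:],s[14:]  2  'bb'
  19  s[14:],s[11:]  4  'bbab'
  20  s[11:],s[19:]  2  'bb'
  21  s[19:],s[10:]  3  'bbb'

n(n+1)/2 = 22·23/2 = 253
Σ LCP = 0 + 2 + 4 + 1 + 3 + 4 + 6 + 2 + 3 + 4 + 0 + 1 + 2 + 7 + 3 + 4 + 5 + 1 + 2 + 4 + 2 + 3 = 63
distinct = 253 − 63 = 190

190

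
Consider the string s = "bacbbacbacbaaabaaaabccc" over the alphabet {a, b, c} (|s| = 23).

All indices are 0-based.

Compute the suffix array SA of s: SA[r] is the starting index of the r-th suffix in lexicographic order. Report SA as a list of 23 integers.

[15, 11, 16, 12, 17, 13, 18, 8, 5, 1, 14, 10, 7, 4, 0, 3, 19, 22, 9, 6, 2, 21, 20]

rank→(start, suffix):
  0 → (15, 'aaaabccc')
  1 → (11, 'aaabaaaabccc')
  2 → (16, 'aaabccc')
  3 → (12, 'aabaaaabccc')
  4 → (17, 'aabccc')
  5 → (13, 'abaaaabccc')
  6 → (18, 'abccc')
  7 → (8, 'acbaaabaaaabccc')
  8 → (5, 'acbacbaaabaaaabccc')
  9 → (1, 'acbbacbacbaaabaaaabccc')
  10 → (14, 'baaaabccc')
  11 → (10, 'baaabaaaabccc')
  12 → (7, 'bacbaaabaaaabccc')
  13 → (4, 'bacbacbaaabaaaabccc')
  14 → (0, 'bacbbacbacbaaabaaaabccc')
  15 → (3, 'bbacbacbaaabaaaabccc')
  16 → (19, 'bccc')
  17 → (22, 'c')
  18 → (9, 'cbaaabaaaabccc')
  19 → (6, 'cbacbaaabaaaabccc')
  20 → (2, 'cbbacbacbaaabaaaabccc')
  21 → (21, 'cc')
  22 → (20, 'ccc')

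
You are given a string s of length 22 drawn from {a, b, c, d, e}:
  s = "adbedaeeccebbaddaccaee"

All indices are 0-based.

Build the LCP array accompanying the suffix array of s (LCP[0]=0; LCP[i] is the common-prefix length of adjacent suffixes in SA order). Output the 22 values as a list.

[0, 1, 2, 1, 3, 0, 1, 1, 0, 1, 2, 1, 0, 2, 1, 1, 0, 1, 1, 1, 1, 2]

rank | idx | suffix
   0 |  16 | accaee
   1 |   0 | adbedaeeccebbaddaccaee
   2 |  13 | addaccaee
   3 |  19 | aee
   4 |   5 | aeeccebbaddaccaee
   5 |  12 | baddaccaee
   6 |  11 | bbaddaccaee
   7 |   2 | bedaeeccebbaddaccaee
   8 |  18 | caee
   9 |  17 | ccaee
  10 |   8 | ccebbaddaccaee
  11 |   9 | cebbaddaccaee
  12 |  15 | daccaee
  13 |   4 | daeeccebbaddaccaee
  14 |   1 | dbedaeeccebbaddaccaee
  15 |  14 | ddaccaee
  16 |  21 | e
  17 |  10 | ebbaddaccaee
  18 |   7 | eccebbaddaccaee
  19 |   3 | edaeeccebbaddaccaee
  20 |  20 | ee
  21 |   6 | eeccebbaddaccaee

SA = [16, 0, 13, 19, 5, 12, 11, 2, 18, 17, 8, 9, 15, 4, 1, 14, 21, 10, 7, 3, 20, 6]
[i] adj suffixes → lcp
  [1] 16/0 → 1 ('a')
  [2] 0/13 → 2 ('ad')
  [3] 13/19 → 1 ('a')
  [4] 19/5 → 3 ('aee')
  [5] 5/12 → 0 ('')
  [6] 12/11 → 1 ('b')
  [7] 11/2 → 1 ('b')
  [8] 2/18 → 0 ('')
  [9] 18/17 → 1 ('c')
  [10] 17/8 → 2 ('cc')
  [11] 8/9 → 1 ('c')
  [12] 9/15 → 0 ('')
  [13] 15/4 → 2 ('da')
  [14] 4/1 → 1 ('d')
  [15] 1/14 → 1 ('d')
  [16] 14/21 → 0 ('')
  [17] 21/10 → 1 ('e')
  [18] 10/7 → 1 ('e')
  [19] 7/3 → 1 ('e')
  [20] 3/20 → 1 ('e')
  [21] 20/6 → 2 ('ee')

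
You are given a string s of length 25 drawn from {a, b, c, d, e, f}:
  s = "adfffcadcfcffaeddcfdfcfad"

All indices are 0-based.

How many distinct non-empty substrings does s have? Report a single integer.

291

rank | idx | suffix
   0 |  23 | ad
   1 |   6 | adcfcffaeddcfdfcfad
   2 |   0 | adfffcadcfcffaeddcfdfcfad
   3 |  13 | aeddcfdfcfad
   4 |   5 | cadcfcffaeddcfdfcfad
   5 |  21 | cfad
   6 |   8 | cfcffaeddcfdfcfad
   7 |  17 | cfdfcfad
   8 |  10 | cffaeddcfdfcfad
   9 |  24 | d
  10 |   7 | dcfcffaeddcfdfcfad
  11 |  16 | dcfdfcfad
  12 |  15 | ddcfdfcfad
  13 |  19 | dfcfad
  14 |   1 | dfffcadcfcffaeddcfdfcfad
  15 |  14 | eddcfdfcfad
  16 |  22 | fad
  17 |  12 | faeddcfdfcfad
  18 |   4 | fcadcfcffaeddcfdfcfad
  19 |  20 | fcfad
  20 |   9 | fcffaeddcfdfcfad
  21 |  18 | fdfcfad
  22 |  11 | ffaeddcfdfcfad
  23 |   3 | ffcadcfcffaeddcfdfcfad
  24 |   2 | fffcadcfcffaeddcfdfcfad

SA = [23, 6, 0, 13, 5, 21, 8, 17, 10, 24, 7, 16, 15, 19, 1, 14, 22, 12, 4, 20, 9, 18, 11, 3, 2]
rank  pair      lcp
   1  s[23:],s[6:]  2  'ad'
   2  s[6:],s[0:]  2  'ad'
   3  s[0:],s[13:]  1  'a'
   4  s[13:],s[5:]  0  ''
   5  s[5:],s[21:]  1  'c'
   6  s[21:],s[8:]  2  'cf'
   7  s[8:],s[17:]  2  'cf'
   8  s[17:],s[10:]  2  'cf'
   9  s[10:],s[24:]  0  ''
  10  s[24:],s[7:]  1  'd'
  11  s[7:],s[16:]  3  'dcf'
  12  s[16:],s[15:]  1  'd'
  13  s[15:],s[19:]  1  'd'
  14  s[19:],s[1:]  2  'df'
  15  s[1:],s[14:]  0  ''
  16  s[14:],s[22:]  0  ''
  17  s[22:],s[12:]  2  'fa'
  18  s[12:],s[4:]  1  'f'
  19  s[4:],s[20:]  2  'fc'
  20  s[20:],s[9:]  3  'fcf'
  21  s[9:],s[18:]  1  'f'
  22  s[18:],s[11:]  1  'f'
  23  s[11:],s[3:]  2  'ff'
  24  s[3:],s[2:]  2  'ff'

n(n+1)/2 = 25·26/2 = 325
Σ LCP = 0 + 2 + 2 + 1 + 0 + 1 + 2 + 2 + 2 + 0 + 1 + 3 + 1 + 1 + 2 + 0 + 0 + 2 + 1 + 2 + 3 + 1 + 1 + 2 + 2 = 34
distinct = 325 − 34 = 291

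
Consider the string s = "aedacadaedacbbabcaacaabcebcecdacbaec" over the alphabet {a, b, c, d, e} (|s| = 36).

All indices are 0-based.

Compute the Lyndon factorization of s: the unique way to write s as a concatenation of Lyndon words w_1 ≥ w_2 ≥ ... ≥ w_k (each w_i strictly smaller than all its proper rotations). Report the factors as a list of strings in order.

emit factor 1: 'aed' (i=0, period=3)
emit factor 2: 'acadaedacbb' (i=3, period=11)
emit factor 3: 'abc' (i=14, period=3)
emit factor 4: 'aac' (i=17, period=3)
emit factor 5: 'aabcebcecdacbaec' (i=20, period=16)

["aed", "acadaedacbb", "abc", "aac", "aabcebcecdacbaec"]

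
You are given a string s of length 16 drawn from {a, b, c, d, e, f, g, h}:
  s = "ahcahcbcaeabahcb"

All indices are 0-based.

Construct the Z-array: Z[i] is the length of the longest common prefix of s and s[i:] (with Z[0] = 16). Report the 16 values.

[16, 0, 0, 3, 0, 0, 0, 0, 1, 0, 1, 0, 3, 0, 0, 0]

Z[0]=16
i=1: outside box; Z[1]=0
i=2: outside box; Z[2]=0
i=3: outside box; Z[3]=3 extend→box=[3,6)
i=4: min(r-i=2, Z[1]=0)=0; Z[4]=0
i=5: min(r-i=1, Z[2]=0)=0; Z[5]=0
i=6: outside box; Z[6]=0
i=7: outside box; Z[7]=0
i=8: outside box; Z[8]=1 extend→box=[8,9)
i=9: outside box; Z[9]=0
i=10: outside box; Z[10]=1 extend→box=[10,11)
i=11: outside box; Z[11]=0
i=12: outside box; Z[12]=3 extend→box=[12,15)
i=13: min(r-i=2, Z[1]=0)=0; Z[13]=0
i=14: min(r-i=1, Z[2]=0)=0; Z[14]=0
i=15: outside box; Z[15]=0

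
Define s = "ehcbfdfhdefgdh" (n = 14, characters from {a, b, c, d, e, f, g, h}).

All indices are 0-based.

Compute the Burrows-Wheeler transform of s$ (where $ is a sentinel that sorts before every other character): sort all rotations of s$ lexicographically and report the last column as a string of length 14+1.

hchhfgd$bedfdef

rank  rotation         last
    0  $ehcbfdfhdefgdh  h
    1  bfdfhdefgdh$ehc  c
    2  cbfdfhdefgdh$eh  h
    3  defgdh$ehcbfdfh  h
    4  dfhdefgdh$ehcbf  f
    5  dh$ehcbfdfhdefg  g
    6  efgdh$ehcbfdfhd  d
    7  ehcbfdfhdefgdh$  $
    8  fdfhdefgdh$ehcb  b
    9  fgdh$ehcbfdfhde  e
   10  fhdefgdh$ehcbfd  d
   11  gdh$ehcbfdfhdef  f
   12  h$ehcbfdfhdefgd  d
   13  hcbfdfhdefgdh$e  e
   14  hdefgdh$ehcbfdf  f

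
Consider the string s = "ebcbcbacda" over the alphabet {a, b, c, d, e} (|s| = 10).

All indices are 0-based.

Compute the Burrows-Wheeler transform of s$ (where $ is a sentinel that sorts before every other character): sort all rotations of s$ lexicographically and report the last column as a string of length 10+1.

adbccebbac$

rank  rotation     last
    0  $ebcbcbacda  a
    1  a$ebcbcbacd  d
    2  acda$ebcbcb  b
    3  bacda$ebcbc  c
    4  bcbacda$ebc  c
    5  bcbcbacda$e  e
    6  cbacda$ebcb  b
    7  cbcbacda$eb  b
    8  cda$ebcbcba  a
    9  da$ebcbcbac  c
   10  ebcbcbacda$  $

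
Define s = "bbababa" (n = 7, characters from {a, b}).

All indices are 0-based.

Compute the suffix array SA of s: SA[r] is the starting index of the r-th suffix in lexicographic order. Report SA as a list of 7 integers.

sorted suffixes:
  #0 SA[0]=6  'a'
  #1 SA[1]=4  'aba'
  #2 SA[2]=2  'ababa'
  #3 SA[3]=5  'ba'
  #4 SA[4]=3  'baba'
  #5 SA[5]=1  'bababa'
  #6 SA[6]=0  'bbababa'

[6, 4, 2, 5, 3, 1, 0]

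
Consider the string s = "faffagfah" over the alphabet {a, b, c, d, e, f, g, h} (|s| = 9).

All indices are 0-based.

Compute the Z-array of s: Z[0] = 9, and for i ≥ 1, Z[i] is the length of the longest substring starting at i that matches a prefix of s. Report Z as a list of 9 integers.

Z[0]=9
i=1: i≥r, start 0; Z[1]=0
i=2: i≥r, start 0; Z[2]=1 extend→box=[2,3)
i=3: i≥r, start 0; Z[3]=2 extend→box=[3,5)
i=4: min(r-i=1, Z[1]=0)=0; Z[4]=0
i=5: i≥r, start 0; Z[5]=0
i=6: i≥r, start 0; Z[6]=2 extend→box=[6,8)
i=7: min(r-i=1, Z[1]=0)=0; Z[7]=0
i=8: i≥r, start 0; Z[8]=0

[9, 0, 1, 2, 0, 0, 2, 0, 0]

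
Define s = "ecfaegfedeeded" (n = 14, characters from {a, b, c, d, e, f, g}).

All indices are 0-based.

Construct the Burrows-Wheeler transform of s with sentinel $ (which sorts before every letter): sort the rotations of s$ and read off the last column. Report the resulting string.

dfeeee$defdacge

rank  rotation         last
    0  $ecfaegfedeeded  d
    1  aegfedeeded$ecf  f
    2  cfaegfedeeded$e  e
    3  d$ecfaegfedeede  e
    4  ded$ecfaegfedee  e
    5  deeded$ecfaegfe  e
    6  ecfaegfedeeded$  $
    7  ed$ecfaegfedeed  d
    8  eded$ecfaegfede  e
    9  edeeded$ecfaegf  f
   10  eeded$ecfaegfed  d
   11  egfedeeded$ecfa  a
   12  faegfedeeded$ec  c
   13  fedeeded$ecfaeg  g
   14  gfedeeded$ecfae  e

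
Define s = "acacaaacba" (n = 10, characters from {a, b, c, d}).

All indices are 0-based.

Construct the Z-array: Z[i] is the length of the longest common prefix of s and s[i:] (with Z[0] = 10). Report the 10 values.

[10, 0, 3, 0, 1, 1, 2, 0, 0, 1]

Z[0]=10
i=1: i≥r, start 0; Z[1]=0
i=2: i≥r, start 0; Z[2]=3 scan→box=[2,5)
i=3: min(r-i=2, Z[1]=0)=0; Z[3]=0
i=4: min(r-i=1, Z[2]=3)=1; Z[4]=1
i=5: i≥r, start 0; Z[5]=1 scan→box=[5,6)
i=6: i≥r, start 0; Z[6]=2 scan→box=[6,8)
i=7: min(r-i=1, Z[1]=0)=0; Z[7]=0
i=8: i≥r, start 0; Z[8]=0
i=9: i≥r, start 0; Z[9]=1 scan→box=[9,10)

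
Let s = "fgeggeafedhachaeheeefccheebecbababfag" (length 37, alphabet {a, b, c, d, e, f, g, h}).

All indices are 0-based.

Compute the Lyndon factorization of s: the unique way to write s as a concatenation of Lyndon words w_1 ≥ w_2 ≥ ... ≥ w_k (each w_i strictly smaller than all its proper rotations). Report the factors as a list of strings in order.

["fg", "egg", "e", "afedh", "achaeheeefccheebecb", "ababfag"]

emit factor 1: 'fg' (i=0, period=2)
emit factor 2: 'egg' (i=2, period=3)
emit factor 3: 'e' (i=5, period=1)
emit factor 4: 'afedh' (i=6, period=5)
emit factor 5: 'achaeheeefccheebecb' (i=11, period=19)
emit factor 6: 'ababfag' (i=30, period=7)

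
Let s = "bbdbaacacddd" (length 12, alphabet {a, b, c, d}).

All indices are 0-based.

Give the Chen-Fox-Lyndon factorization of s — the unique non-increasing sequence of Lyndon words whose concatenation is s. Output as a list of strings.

["bbd", "b", "aacacddd"]

emit factor 1: 'bbd' (i=0, period=3)
emit factor 2: 'b' (i=3, period=1)
emit factor 3: 'aacacddd' (i=4, period=8)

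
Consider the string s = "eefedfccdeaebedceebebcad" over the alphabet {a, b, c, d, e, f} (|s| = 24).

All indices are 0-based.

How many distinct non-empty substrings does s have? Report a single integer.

rank | idx | suffix
   0 |  22 | ad
   1 |  10 | aebedceebebcad
   2 |  20 | bcad
   3 |  18 | bebcad
   4 |  12 | bedceebebcad
   5 |  21 | cad
   6 |   6 | ccdeaebedceebebcad
   7 |   7 | cdeaebedceebebcad
   8 |  15 | ceebebcad
   9 |  23 | d
  10 |  14 | dceebebcad
  11 |   8 | deaebedceebebcad
  12 |   4 | dfccdeaebedceebebcad
  13 |   9 | eaebedceebebcad
  14 |  19 | ebcad
  15 |  17 | ebebcad
  16 |  11 | ebedceebebcad
  17 |  13 | edceebebcad
  18 |   3 | edfccdeaebedceebebcad
  19 |  16 | eebebcad
  20 |   0 | eefedfccdeaebedceebebcad
  21 |   1 | efedfccdeaebedceebebcad
  22 |   5 | fccdeaebedceebebcad
  23 |   2 | fedfccdeaebedceebebcad

SA = [22, 10, 20, 18, 12, 21, 6, 7, 15, 23, 14, 8, 4, 9, 19, 17, 11, 13, 3, 16, 0, 1, 5, 2]
[i] adj suffixes → lcp
  [1] 22/10 → 1 ('a')
  [2] 10/20 → 0 ('')
  [3] 20/18 → 1 ('b')
  [4] 18/12 → 2 ('be')
  [5] 12/21 → 0 ('')
  [6] 21/6 → 1 ('c')
  [7] 6/7 → 1 ('c')
  [8] 7/15 → 1 ('c')
  [9] 15/23 → 0 ('')
  [10] 23/14 → 1 ('d')
  [11] 14/8 → 1 ('d')
  [12] 8/4 → 1 ('d')
  [13] 4/9 → 0 ('')
  [14] 9/19 → 1 ('e')
  [15] 19/17 → 2 ('eb')
  [16] 17/11 → 3 ('ebe')
  [17] 11/13 → 1 ('e')
  [18] 13/3 → 2 ('ed')
  [19] 3/16 → 1 ('e')
  [20] 16/0 → 2 ('ee')
  [21] 0/1 → 1 ('e')
  [22] 1/5 → 0 ('')
  [23] 5/2 → 1 ('f')

n(n+1)/2 = 24·25/2 = 300
Σ LCP = 0 + 1 + 0 + 1 + 2 + 0 + 1 + 1 + 1 + 0 + 1 + 1 + 1 + 0 + 1 + 2 + 3 + 1 + 2 + 1 + 2 + 1 + 0 + 1 = 24
distinct = 300 − 24 = 276

276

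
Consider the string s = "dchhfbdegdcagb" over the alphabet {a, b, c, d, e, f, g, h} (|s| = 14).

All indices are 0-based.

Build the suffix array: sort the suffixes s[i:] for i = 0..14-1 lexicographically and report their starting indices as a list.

rank | idx | suffix
   0 |  11 | agb
   1 |  13 | b
   2 |   5 | bdegdcagb
   3 |  10 | cagb
   4 |   1 | chhfbdegdcagb
   5 |   9 | dcagb
   6 |   0 | dchhfbdegdcagb
   7 |   6 | degdcagb
   8 |   7 | egdcagb
   9 |   4 | fbdegdcagb
  10 |  12 | gb
  11 |   8 | gdcagb
  12 |   3 | hfbdegdcagb
  13 |   2 | hhfbdegdcagb

[11, 13, 5, 10, 1, 9, 0, 6, 7, 4, 12, 8, 3, 2]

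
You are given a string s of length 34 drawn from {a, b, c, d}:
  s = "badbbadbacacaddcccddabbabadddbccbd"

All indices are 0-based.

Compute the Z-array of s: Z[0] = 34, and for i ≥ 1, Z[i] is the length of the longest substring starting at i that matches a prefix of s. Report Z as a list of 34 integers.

Z[0]=34
i=1: i≥r, start 0; Z[1]=0
i=2: i≥r, start 0; Z[2]=0
i=3: i≥r, start 0; Z[3]=1 grow→box=[3,4)
i=4: i≥r, start 0; Z[4]=4 grow→box=[4,8)
i=5: min(r-i=3, Z[1]=0)=0; Z[5]=0
i=6: min(r-i=2, Z[2]=0)=0; Z[6]=0
i=7: min(r-i=1, Z[3]=1)=1; Z[7]=2 grow→box=[7,9)
i=8: min(r-i=1, Z[1]=0)=0; Z[8]=0
i=9: i≥r, start 0; Z[9]=0
i=10: i≥r, start 0; Z[10]=0
i=11: i≥r, start 0; Z[11]=0
i=12: i≥r, start 0; Z[12]=0
i=13: i≥r, start 0; Z[13]=0
i=14: i≥r, start 0; Z[14]=0
i=15: i≥r, start 0; Z[15]=0
i=16: i≥r, start 0; Z[16]=0
i=17: i≥r, start 0; Z[17]=0
i=18: i≥r, start 0; Z[18]=0
i=19: i≥r, start 0; Z[19]=0
i=20: i≥r, start 0; Z[20]=0
i=21: i≥r, start 0; Z[21]=1 grow→box=[21,22)
i=22: i≥r, start 0; Z[22]=2 grow→box=[22,24)
i=23: min(r-i=1, Z[1]=0)=0; Z[23]=0
i=24: i≥r, start 0; Z[24]=3 grow→box=[24,27)
i=25: min(r-i=2, Z[1]=0)=0; Z[25]=0
i=26: min(r-i=1, Z[2]=0)=0; Z[26]=0
i=27: i≥r, start 0; Z[27]=0
i=28: i≥r, start 0; Z[28]=0
i=29: i≥r, start 0; Z[29]=1 grow→box=[29,30)
i=30: i≥r, start 0; Z[30]=0
i=31: i≥r, start 0; Z[31]=0
i=32: i≥r, start 0; Z[32]=1 grow→box=[32,33)
i=33: i≥r, start 0; Z[33]=0

[34, 0, 0, 1, 4, 0, 0, 2, 0, 0, 0, 0, 0, 0, 0, 0, 0, 0, 0, 0, 0, 1, 2, 0, 3, 0, 0, 0, 0, 1, 0, 0, 1, 0]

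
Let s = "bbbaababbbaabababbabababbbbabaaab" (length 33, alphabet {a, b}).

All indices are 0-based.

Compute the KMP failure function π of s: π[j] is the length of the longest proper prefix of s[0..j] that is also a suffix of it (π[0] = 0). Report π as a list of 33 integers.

π[0] = 0
j=1 s[j]='b': π[1]=1 (border 'b')
j=2 s[j]='b': π[2]=2 (border 'bb')
j=3 s[j]='a': k: 2→1→0; π[3]=0 (border '')
j=4 s[j]='a': π[4]=0 (border '')
j=5 s[j]='b': π[5]=1 (border 'b')
j=6 s[j]='a': k: 1→0; π[6]=0 (border '')
j=7 s[j]='b': π[7]=1 (border 'b')
j=8 s[j]='b': π[8]=2 (border 'bb')
j=9 s[j]='b': π[9]=3 (border 'bbb')
j=10 s[j]='a': π[10]=4 (border 'bbba')
j=11 s[j]='a': π[11]=5 (border 'bbbaa')
j=12 s[j]='b': π[12]=6 (border 'bbbaab')
j=13 s[j]='a': π[13]=7 (border 'bbbaaba')
j=14 s[j]='b': π[14]=8 (border 'bbbaabab')
j=15 s[j]='a': k: 8→1→0; π[15]=0 (border '')
j=16 s[j]='b': π[16]=1 (border 'b')
j=17 s[j]='b': π[17]=2 (border 'bb')
j=18 s[j]='a': k: 2→1→0; π[18]=0 (border '')
j=19 s[j]='b': π[19]=1 (border 'b')
j=20 s[j]='a': k: 1→0; π[20]=0 (border '')
j=21 s[j]='b': π[21]=1 (border 'b')
j=22 s[j]='a': k: 1→0; π[22]=0 (border '')
j=23 s[j]='b': π[23]=1 (border 'b')
j=24 s[j]='b': π[24]=2 (border 'bb')
j=25 s[j]='b': π[25]=3 (border 'bbb')
j=26 s[j]='b': k: 3→2; π[26]=3 (border 'bbb')
j=27 s[j]='a': π[27]=4 (border 'bbba')
j=28 s[j]='b': k: 4→0; π[28]=1 (border 'b')
j=29 s[j]='a': k: 1→0; π[29]=0 (border '')
j=30 s[j]='a': π[30]=0 (border '')
j=31 s[j]='a': π[31]=0 (border '')
j=32 s[j]='b': π[32]=1 (border 'b')

[0, 1, 2, 0, 0, 1, 0, 1, 2, 3, 4, 5, 6, 7, 8, 0, 1, 2, 0, 1, 0, 1, 0, 1, 2, 3, 3, 4, 1, 0, 0, 0, 1]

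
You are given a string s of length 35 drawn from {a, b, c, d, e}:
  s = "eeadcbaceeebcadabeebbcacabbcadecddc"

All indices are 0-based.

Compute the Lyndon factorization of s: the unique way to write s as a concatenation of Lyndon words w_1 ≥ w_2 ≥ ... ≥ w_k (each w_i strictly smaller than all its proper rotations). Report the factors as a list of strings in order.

["e", "e", "adcb", "aceeebcad", "abeebbcac", "abbcadecddc"]

emit factor 1: 'e' (i=0, period=1)
emit factor 2: 'e' (i=1, period=1)
emit factor 3: 'adcb' (i=2, period=4)
emit factor 4: 'aceeebcad' (i=6, period=9)
emit factor 5: 'abeebbcac' (i=15, period=9)
emit factor 6: 'abbcadecddc' (i=24, period=11)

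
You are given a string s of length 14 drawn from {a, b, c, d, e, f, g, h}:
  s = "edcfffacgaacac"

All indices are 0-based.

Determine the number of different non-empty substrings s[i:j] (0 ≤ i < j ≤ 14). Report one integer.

94

rank→(start, suffix):
  0 → (9, 'aacac')
  1 → (12, 'ac')
  2 → (10, 'acac')
  3 → (6, 'acgaacac')
  4 → (13, 'c')
  5 → (11, 'cac')
  6 → (2, 'cfffacgaacac')
  7 → (7, 'cgaacac')
  8 → (1, 'dcfffacgaacac')
  9 → (0, 'edcfffacgaacac')
  10 → (5, 'facgaacac')
  11 → (4, 'ffacgaacac')
  12 → (3, 'fffacgaacac')
  13 → (8, 'gaacac')

SA = [9, 12, 10, 6, 13, 11, 2, 7, 1, 0, 5, 4, 3, 8]
i: (SA[i-1],SA[i]) lcp shared
  1: (9,12) 1 'a'
  2: (12,10) 2 'ac'
  3: (10,6) 2 'ac'
  4: (6,13) 0 ''
  5: (13,11) 1 'c'
  6: (11,2) 1 'c'
  7: (2,7) 1 'c'
  8: (7,1) 0 ''
  9: (1,0) 0 ''
  10: (0,5) 0 ''
  11: (5,4) 1 'f'
  12: (4,3) 2 'ff'
  13: (3,8) 0 ''

n(n+1)/2 = 14·15/2 = 105
Σ LCP = 0 + 1 + 2 + 2 + 0 + 1 + 1 + 1 + 0 + 0 + 0 + 1 + 2 + 0 = 11
distinct = 105 − 11 = 94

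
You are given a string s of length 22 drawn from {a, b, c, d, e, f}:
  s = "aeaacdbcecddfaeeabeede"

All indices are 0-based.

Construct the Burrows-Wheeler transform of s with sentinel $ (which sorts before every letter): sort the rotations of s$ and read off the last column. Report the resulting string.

rank  rotation                 last
    0  $aeaacdbcecddfaeeabeede  e
    1  aacdbcecddfaeeabeede$ae  e
    2  abeede$aeaacdbcecddfaee  e
    3  acdbcecddfaeeabeede$aea  a
    4  aeaacdbcecddfaeeabeede$  $
    5  aeeabeede$aeaacdbcecddf  f
    6  bcecddfaeeabeede$aeaacd  d
    7  beede$aeaacdbcecddfaeea  a
    8  cdbcecddfaeeabeede$aeaa  a
    9  cddfaeeabeede$aeaacdbce  e
   10  cecddfaeeabeede$aeaacdb  b
   11  dbcecddfaeeabeede$aeaac  c
   12  ddfaeeabeede$aeaacdbcec  c
   13  de$aeaacdbcecddfaeeabee  e
   14  dfaeeabeede$aeaacdbcecd  d
   15  e$aeaacdbcecddfaeeabeed  d
   16  eaacdbcecddfaeeabeede$a  a
   17  eabeede$aeaacdbcecddfae  e
   18  ecddfaeeabeede$aeaacdbc  c
   19  ede$aeaacdbcecddfaeeabe  e
   20  eeabeede$aeaacdbcecddfa  a
   21  eede$aeaacdbcecddfaeeab  b
   22  faeeabeede$aeaacdbcecdd  d

eeea$fdaaebcceddaeceabd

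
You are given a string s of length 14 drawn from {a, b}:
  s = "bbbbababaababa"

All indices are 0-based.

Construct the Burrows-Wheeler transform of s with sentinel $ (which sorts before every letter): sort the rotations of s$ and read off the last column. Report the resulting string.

rank  rotation         last
    0  $bbbbababaababa  a
    1  a$bbbbababaabab  b
    2  aababa$bbbbabab  b
    3  aba$bbbbababaab  b
    4  abaababa$bbbbab  b
    5  ababa$bbbbababa  a
    6  ababaababa$bbbb  b
    7  ba$bbbbababaaba  a
    8  baababa$bbbbaba  a
    9  baba$bbbbababaa  a
   10  babaababa$bbbba  a
   11  bababaababa$bbb  b
   12  bbababaababa$bb  b
   13  bbbababaababa$b  b
   14  bbbbababaababa$  $

abbbbabaaaabbb$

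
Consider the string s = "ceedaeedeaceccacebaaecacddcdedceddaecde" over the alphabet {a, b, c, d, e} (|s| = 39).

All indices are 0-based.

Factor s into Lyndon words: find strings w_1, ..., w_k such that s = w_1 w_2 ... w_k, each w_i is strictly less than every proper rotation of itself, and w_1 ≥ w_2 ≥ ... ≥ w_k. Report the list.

emit factor 1: 'ceed' (i=0, period=4)
emit factor 2: 'aeede' (i=4, period=5)
emit factor 3: 'acecc' (i=9, period=5)
emit factor 4: 'aceb' (i=14, period=4)
emit factor 5: 'aaecacddcdedceddaecde' (i=18, period=21)

["ceed", "aeede", "acecc", "aceb", "aaecacddcdedceddaecde"]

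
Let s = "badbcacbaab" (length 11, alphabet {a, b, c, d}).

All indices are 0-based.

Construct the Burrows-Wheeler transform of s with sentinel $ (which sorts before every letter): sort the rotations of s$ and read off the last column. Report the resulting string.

rank  rotation      last
    0  $badbcacbaab  b
    1  aab$badbcacb  b
    2  ab$badbcacba  a
    3  acbaab$badbc  c
    4  adbcacbaab$b  b
    5  b$badbcacbaa  a
    6  baab$badbcac  c
    7  badbcacbaab$  $
    8  bcacbaab$bad  d
    9  cacbaab$badb  b
   10  cbaab$badbca  a
   11  dbcacbaab$ba  a

bbacbac$dbaa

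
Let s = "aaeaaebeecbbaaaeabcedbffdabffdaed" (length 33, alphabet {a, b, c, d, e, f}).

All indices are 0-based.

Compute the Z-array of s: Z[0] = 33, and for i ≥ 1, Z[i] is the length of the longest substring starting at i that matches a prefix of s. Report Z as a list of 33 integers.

Z[0]=33
i=1: fresh scan; Z[1]=1 scan→box=[1,2)
i=2: fresh scan; Z[2]=0
i=3: fresh scan; Z[3]=3 scan→box=[3,6)
i=4: min(r-i=2, Z[1]=1)=1; Z[4]=1
i=5: min(r-i=1, Z[2]=0)=0; Z[5]=0
i=6: fresh scan; Z[6]=0
i=7: fresh scan; Z[7]=0
i=8: fresh scan; Z[8]=0
i=9: fresh scan; Z[9]=0
i=10: fresh scan; Z[10]=0
i=11: fresh scan; Z[11]=0
i=12: fresh scan; Z[12]=2 scan→box=[12,14)
i=13: min(r-i=1, Z[1]=1)=1; Z[13]=4 scan→box=[13,17)
i=14: min(r-i=3, Z[1]=1)=1; Z[14]=1
i=15: min(r-i=2, Z[2]=0)=0; Z[15]=0
i=16: min(r-i=1, Z[3]=3)=1; Z[16]=1
i=17: fresh scan; Z[17]=0
i=18: fresh scan; Z[18]=0
i=19: fresh scan; Z[19]=0
i=20: fresh scan; Z[20]=0
i=21: fresh scan; Z[21]=0
i=22: fresh scan; Z[22]=0
i=23: fresh scan; Z[23]=0
i=24: fresh scan; Z[24]=0
i=25: fresh scan; Z[25]=1 scan→box=[25,26)
i=26: fresh scan; Z[26]=0
i=27: fresh scan; Z[27]=0
i=28: fresh scan; Z[28]=0
i=29: fresh scan; Z[29]=0
i=30: fresh scan; Z[30]=1 scan→box=[30,31)
i=31: fresh scan; Z[31]=0
i=32: fresh scan; Z[32]=0

[33, 1, 0, 3, 1, 0, 0, 0, 0, 0, 0, 0, 2, 4, 1, 0, 1, 0, 0, 0, 0, 0, 0, 0, 0, 1, 0, 0, 0, 0, 1, 0, 0]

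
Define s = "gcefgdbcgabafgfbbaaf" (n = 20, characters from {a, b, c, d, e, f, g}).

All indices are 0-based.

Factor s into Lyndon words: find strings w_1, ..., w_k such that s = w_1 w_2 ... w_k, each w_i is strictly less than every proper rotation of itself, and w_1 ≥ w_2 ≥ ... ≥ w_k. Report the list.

emit factor 1: 'g' (i=0, period=1)
emit factor 2: 'cefgd' (i=1, period=5)
emit factor 3: 'bcg' (i=6, period=3)
emit factor 4: 'abafgfbb' (i=9, period=8)
emit factor 5: 'aaf' (i=17, period=3)

["g", "cefgd", "bcg", "abafgfbb", "aaf"]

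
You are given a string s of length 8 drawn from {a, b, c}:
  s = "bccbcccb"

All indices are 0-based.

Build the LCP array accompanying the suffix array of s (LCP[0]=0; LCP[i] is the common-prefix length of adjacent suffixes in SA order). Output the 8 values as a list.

[0, 1, 3, 0, 2, 1, 3, 2]

rank→(start, suffix):
  0 → (7, 'b')
  1 → (0, 'bccbcccb')
  2 → (3, 'bcccb')
  3 → (6, 'cb')
  4 → (2, 'cbcccb')
  5 → (5, 'ccb')
  6 → (1, 'ccbcccb')
  7 → (4, 'cccb')

SA = [7, 0, 3, 6, 2, 5, 1, 4]
[i] adj suffixes → lcp
  [1] 7/0 → 1 ('b')
  [2] 0/3 → 3 ('bcc')
  [3] 3/6 → 0 ('')
  [4] 6/2 → 2 ('cb')
  [5] 2/5 → 1 ('c')
  [6] 5/1 → 3 ('ccb')
  [7] 1/4 → 2 ('cc')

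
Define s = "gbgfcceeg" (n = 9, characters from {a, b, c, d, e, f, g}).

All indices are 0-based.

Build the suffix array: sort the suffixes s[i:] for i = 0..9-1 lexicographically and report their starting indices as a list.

[1, 4, 5, 6, 7, 3, 8, 0, 2]

rank | idx | suffix
   0 |   1 | bgfcceeg
   1 |   4 | cceeg
   2 |   5 | ceeg
   3 |   6 | eeg
   4 |   7 | eg
   5 |   3 | fcceeg
   6 |   8 | g
   7 |   0 | gbgfcceeg
   8 |   2 | gfcceeg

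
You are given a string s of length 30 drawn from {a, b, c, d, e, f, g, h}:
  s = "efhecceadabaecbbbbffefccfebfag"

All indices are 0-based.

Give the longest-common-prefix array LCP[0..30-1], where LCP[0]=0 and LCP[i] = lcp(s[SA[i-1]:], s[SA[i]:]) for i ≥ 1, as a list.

[0, 1, 1, 1, 0, 1, 3, 2, 1, 2, 0, 1, 2, 1, 1, 0, 0, 1, 1, 2, 1, 2, 0, 1, 1, 2, 1, 1, 0, 0]

sorted suffixes:
  #0 SA[0]=9  'abaecbbbbffefccfebfag'
  #1 SA[1]=7  'adabaecbbbbffefccfebfag'
  #2 SA[2]=11  'aecbbbbffefccfebfag'
  #3 SA[3]=28  'ag'
  #4 SA[4]=10  'baecbbbbffefccfebfag'
  #5 SA[5]=14  'bbbbffefccfebfag'
  #6 SA[6]=15  'bbbffefccfebfag'
  #7 SA[7]=16  'bbffefccfebfag'
  #8 SA[8]=26  'bfag'
  #9 SA[9]=17  'bffefccfebfag'
  #10 SA[10]=13  'cbbbbffefccfebfag'
  #11 SA[11]=4  'cceadabaecbbbbffefccfebfag'
  #12 SA[12]=22  'ccfebfag'
  #13 SA[13]=5  'ceadabaecbbbbffefccfebfag'
  #14 SA[14]=23  'cfebfag'
  #15 SA[15]=8  'dabaecbbbbffefccfebfag'
  #16 SA[16]=6  'eadabaecbbbbffefccfebfag'
  #17 SA[17]=25  'ebfag'
  #18 SA[18]=12  'ecbbbbffefccfebfag'
  #19 SA[19]=3  'ecceadabaecbbbbffefccfebfag'
  #20 SA[20]=20  'efccfebfag'
  #21 SA[21]=0  'efhecceadabaecbbbbffefccfebfag'
  #22 SA[22]=27  'fag'
  #23 SA[23]=21  'fccfebfag'
  #24 SA[24]=24  'febfag'
  #25 SA[25]=19  'fefccfebfag'
  #26 SA[26]=18  'ffefccfebfag'
  #27 SA[27]=1  'fhecceadabaecbbbbffefccfebfag'
  #28 SA[28]=29  'g'
  #29 SA[29]=2  'hecceadabaecbbbbffefccfebfag'

SA = [9, 7, 11, 28, 10, 14, 15, 16, 26, 17, 13, 4, 22, 5, 23, 8, 6, 25, 12, 3, 20, 0, 27, 21, 24, 19, 18, 1, 29, 2]
i: (SA[i-1],SA[i]) lcp shared
  1: (9,7) 1 'a'
  2: (7,11) 1 'a'
  3: (11,28) 1 'a'
  4: (28,10) 0 ''
  5: (10,14) 1 'b'
  6: (14,15) 3 'bbb'
  7: (15,16) 2 'bb'
  8: (16,26) 1 'b'
  9: (26,17) 2 'bf'
  10: (17,13) 0 ''
  11: (13,4) 1 'c'
  12: (4,22) 2 'cc'
  13: (22,5) 1 'c'
  14: (5,23) 1 'c'
  15: (23,8) 0 ''
  16: (8,6) 0 ''
  17: (6,25) 1 'e'
  18: (25,12) 1 'e'
  19: (12,3) 2 'ec'
  20: (3,20) 1 'e'
  21: (20,0) 2 'ef'
  22: (0,27) 0 ''
  23: (27,21) 1 'f'
  24: (21,24) 1 'f'
  25: (24,19) 2 'fe'
  26: (19,18) 1 'f'
  27: (18,1) 1 'f'
  28: (1,29) 0 ''
  29: (29,2) 0 ''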